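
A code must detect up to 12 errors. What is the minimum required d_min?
Detecting e errors requires d_min ≥ e + 1 = 12 + 1 = 13.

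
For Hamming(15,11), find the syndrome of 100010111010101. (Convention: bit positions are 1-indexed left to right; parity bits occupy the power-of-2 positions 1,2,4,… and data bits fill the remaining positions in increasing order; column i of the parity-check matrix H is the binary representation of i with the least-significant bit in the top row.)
Syndrome s = H · r^T (mod 2), r = 100010111010101:
  s[0] = (101010101010101)·(100010111010101) mod 2 = 1+0+0+0+1+0+1+0+1+0+1+0+1+0+1 mod 2 = 1
  s[1] = (011001100110011)·(100010111010101) mod 2 = 0+0+0+0+0+0+1+0+0+0+1+0+0+0+1 mod 2 = 1
  s[2] = (000111100001111)·(100010111010101) mod 2 = 0+0+0+0+1+0+1+0+0+0+0+0+1+0+1 mod 2 = 0
  s[3] = (000000011111111)·(100010111010101) mod 2 = 0+0+0+0+0+0+0+1+1+0+1+0+1+0+1 mod 2 = 1
Syndrome = 1101
Non-zero syndrome: error at position 11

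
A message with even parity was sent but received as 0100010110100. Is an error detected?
Sum of received bits: 0+1+0+0+0+1+0+1+1+0+1+0+0 = 5; 5 mod 2 = 1. Result is 1 ≠ 0 → error detected.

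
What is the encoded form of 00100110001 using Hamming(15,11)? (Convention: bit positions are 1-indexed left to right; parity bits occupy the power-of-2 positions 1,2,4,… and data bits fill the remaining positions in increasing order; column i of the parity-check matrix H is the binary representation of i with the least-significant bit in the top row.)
Codeword c = d · G (mod 2), d = 00100110001:
  c[0] = d·G[:,0] = (00100110001)·(11011010101) mod 2 = 0+0+0+0+0+0+1+0+0+0+1 mod 2 = 0
  c[1] = d·G[:,1] = (00100110001)·(10110110011) mod 2 = 0+0+1+0+0+1+1+0+0+0+1 mod 2 = 0
  c[2] = d·G[:,2] = (00100110001)·(10000000000) mod 2 = 0+0+0+0+0+0+0+0+0+0+0 mod 2 = 0
  c[3] = d·G[:,3] = (00100110001)·(01110001111) mod 2 = 0+0+1+0+0+0+0+0+0+0+1 mod 2 = 0
  c[4] = d·G[:,4] = (00100110001)·(01000000000) mod 2 = 0+0+0+0+0+0+0+0+0+0+0 mod 2 = 0
  c[5] = d·G[:,5] = (00100110001)·(00100000000) mod 2 = 0+0+1+0+0+0+0+0+0+0+0 mod 2 = 1
  c[6] = d·G[:,6] = (00100110001)·(00010000000) mod 2 = 0+0+0+0+0+0+0+0+0+0+0 mod 2 = 0
  c[7] = d·G[:,7] = (00100110001)·(00001111111) mod 2 = 0+0+0+0+0+1+1+0+0+0+1 mod 2 = 1
  c[8] = d·G[:,8] = (00100110001)·(00001000000) mod 2 = 0+0+0+0+0+0+0+0+0+0+0 mod 2 = 0
  c[9] = d·G[:,9] = (00100110001)·(00000100000) mod 2 = 0+0+0+0+0+1+0+0+0+0+0 mod 2 = 1
  c[10] = d·G[:,10] = (00100110001)·(00000010000) mod 2 = 0+0+0+0+0+0+1+0+0+0+0 mod 2 = 1
  c[11] = d·G[:,11] = (00100110001)·(00000001000) mod 2 = 0+0+0+0+0+0+0+0+0+0+0 mod 2 = 0
  c[12] = d·G[:,12] = (00100110001)·(00000000100) mod 2 = 0+0+0+0+0+0+0+0+0+0+0 mod 2 = 0
  c[13] = d·G[:,13] = (00100110001)·(00000000010) mod 2 = 0+0+0+0+0+0+0+0+0+0+0 mod 2 = 0
  c[14] = d·G[:,14] = (00100110001)·(00000000001) mod 2 = 0+0+0+0+0+0+0+0+0+0+1 mod 2 = 1
Codeword = 000001010110001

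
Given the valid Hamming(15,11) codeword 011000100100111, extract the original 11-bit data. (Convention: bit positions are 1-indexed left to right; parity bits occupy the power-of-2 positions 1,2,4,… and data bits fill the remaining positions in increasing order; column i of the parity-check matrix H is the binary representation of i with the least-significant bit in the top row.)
Parity bits occupy power-of-2 positions; data bits are at positions {3,5,6,7,9,10,11,12,13,14,15} (1-indexed).
Extract: c[3]=1 c[5]=0 c[6]=0 c[7]=1 c[9]=0 c[10]=1 c[11]=0 c[12]=0 c[13]=1 c[14]=1 c[15]=1
Data = 10010100111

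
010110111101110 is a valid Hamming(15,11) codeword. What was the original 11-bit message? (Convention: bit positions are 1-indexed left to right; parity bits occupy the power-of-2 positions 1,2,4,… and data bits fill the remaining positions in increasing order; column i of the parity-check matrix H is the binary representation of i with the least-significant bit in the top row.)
Parity bits occupy power-of-2 positions; data bits are at positions {3,5,6,7,9,10,11,12,13,14,15} (1-indexed).
Extract: c[3]=0 c[5]=1 c[6]=0 c[7]=1 c[9]=1 c[10]=1 c[11]=0 c[12]=1 c[13]=1 c[14]=1 c[15]=0
Data = 01011101110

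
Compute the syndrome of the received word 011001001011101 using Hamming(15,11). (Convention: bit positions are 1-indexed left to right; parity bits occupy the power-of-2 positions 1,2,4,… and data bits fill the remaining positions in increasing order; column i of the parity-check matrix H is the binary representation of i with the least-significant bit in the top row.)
Syndrome s = H · r^T (mod 2), r = 011001001011101:
  s[0] = (101010101010101)·(011001001011101) mod 2 = 0+0+1+0+0+0+0+0+1+0+1+0+1+0+1 mod 2 = 1
  s[1] = (011001100110011)·(011001001011101) mod 2 = 0+1+1+0+0+1+0+0+0+0+1+0+0+0+1 mod 2 = 1
  s[2] = (000111100001111)·(011001001011101) mod 2 = 0+0+0+0+0+1+0+0+0+0+0+1+1+0+1 mod 2 = 0
  s[3] = (000000011111111)·(011001001011101) mod 2 = 0+0+0+0+0+0+0+0+1+0+1+1+1+0+1 mod 2 = 1
Syndrome = 1101
Non-zero syndrome: error at position 11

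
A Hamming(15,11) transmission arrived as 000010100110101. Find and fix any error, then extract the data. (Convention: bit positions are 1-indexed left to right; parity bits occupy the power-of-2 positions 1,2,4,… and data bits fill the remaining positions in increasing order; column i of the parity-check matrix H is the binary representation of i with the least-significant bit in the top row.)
Syndrome s = H · r^T (mod 2), r = 000010100110101:
  s[0] = (101010101010101)·(000010100110101) mod 2 = 0+0+0+0+1+0+1+0+0+0+1+0+1+0+1 mod 2 = 1
  s[1] = (011001100110011)·(000010100110101) mod 2 = 0+0+0+0+0+0+1+0+0+1+1+0+0+0+1 mod 2 = 0
  s[2] = (000111100001111)·(000010100110101) mod 2 = 0+0+0+0+1+0+1+0+0+0+0+0+1+0+1 mod 2 = 0
  s[3] = (000000011111111)·(000010100110101) mod 2 = 0+0+0+0+0+0+0+0+0+1+1+0+1+0+1 mod 2 = 0
Syndrome = 1000
Column 1 of H equals this syndrome → error at bit 1 (1-indexed).
Flip bit 1: 000010100110101 → 100010100110101
Extract data bits at positions {3,5,6,7,9,10,11,12,13,14,15}: 01010110101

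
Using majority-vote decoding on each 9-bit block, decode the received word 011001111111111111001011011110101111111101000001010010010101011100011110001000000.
Split into 9-bit blocks and majority-vote each:
  block 1 = 011001111: 6 ones, 3 zeros → 1
  block 2 = 111111111: 9 ones, 0 zeros → 1
  block 3 = 001011011: 5 ones, 4 zeros → 1
  block 4 = 110101111: 7 ones, 2 zeros → 1
  block 5 = 111101000: 5 ones, 4 zeros → 1
  block 6 = 001010010: 3 ones, 6 zeros → 0
  block 7 = 010101011: 5 ones, 4 zeros → 1
  block 8 = 100011110: 5 ones, 4 zeros → 1
  block 9 = 001000000: 1 ones, 8 zeros → 0
Decoded = 111110110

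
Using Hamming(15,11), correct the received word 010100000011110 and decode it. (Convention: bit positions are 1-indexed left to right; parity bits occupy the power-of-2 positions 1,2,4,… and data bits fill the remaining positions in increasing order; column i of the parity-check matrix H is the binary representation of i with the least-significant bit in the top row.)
Syndrome s = H · r^T (mod 2), r = 010100000011110:
  s[0] = (101010101010101)·(010100000011110) mod 2 = 0+0+0+0+0+0+0+0+0+0+1+0+1+0+0 mod 2 = 0
  s[1] = (011001100110011)·(010100000011110) mod 2 = 0+1+0+0+0+0+0+0+0+0+1+0+0+1+0 mod 2 = 1
  s[2] = (000111100001111)·(010100000011110) mod 2 = 0+0+0+1+0+0+0+0+0+0+0+1+1+1+0 mod 2 = 0
  s[3] = (000000011111111)·(010100000011110) mod 2 = 0+0+0+0+0+0+0+0+0+0+1+1+1+1+0 mod 2 = 0
Syndrome = 0100
Column 2 of H equals this syndrome → error at bit 2 (1-indexed).
Flip bit 2: 010100000011110 → 000100000011110
Extract data bits at positions {3,5,6,7,9,10,11,12,13,14,15}: 00000011110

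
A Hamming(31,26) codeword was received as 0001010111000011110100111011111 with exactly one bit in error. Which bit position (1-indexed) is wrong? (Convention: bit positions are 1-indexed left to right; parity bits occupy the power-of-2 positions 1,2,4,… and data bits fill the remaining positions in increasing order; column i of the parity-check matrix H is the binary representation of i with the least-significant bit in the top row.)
Syndrome s = H · r^T (mod 2), r = 0001010111000011110100111011111:
  s[0] = (1010101010101010101010101010101)·(0001010111000011110100111011111) mod 2 = 0+0+0+0+0+0+0+0+1+0+0+0+0+0+1+0+1+0+0+0+0+0+1+0+1+0+1+0+1+0+1 mod 2 = 0
  s[1] = (0110011001100110011001100110011)·(0001010111000011110100111011111) mod 2 = 0+0+0+0+0+1+0+0+0+1+0+0+0+0+1+0+0+1+0+0+0+0+1+0+0+0+1+0+0+1+1 mod 2 = 0
  s[2] = (0001111000011110000111100001111)·(0001010111000011110100111011111) mod 2 = 0+0+0+1+0+1+0+0+0+0+0+0+0+0+1+0+0+0+0+1+0+0+1+0+0+0+0+1+1+1+1 mod 2 = 1
  s[3] = (0000000111111110000000011111111)·(0001010111000011110100111011111) mod 2 = 0+0+0+0+0+0+0+1+1+1+0+0+0+0+1+0+0+0+0+0+0+0+0+1+1+0+1+1+1+1+1 mod 2 = 1
  s[4] = (0000000000000001111111111111111)·(0001010111000011110100111011111) mod 2 = 0+0+0+0+0+0+0+0+0+0+0+0+0+0+0+1+1+1+0+1+0+0+1+1+1+0+1+1+1+1+1 mod 2 = 0
Syndrome = 00110
Column i of H is the binary representation of i, so the syndrome is the binary index of the flipped bit.
Read s = 00110 with s[0] as LSB: 0·2^0 + 0·2^1 + 1·2^2 + 1·2^3 + 0·2^4 = 12.
Error is at bit position 12.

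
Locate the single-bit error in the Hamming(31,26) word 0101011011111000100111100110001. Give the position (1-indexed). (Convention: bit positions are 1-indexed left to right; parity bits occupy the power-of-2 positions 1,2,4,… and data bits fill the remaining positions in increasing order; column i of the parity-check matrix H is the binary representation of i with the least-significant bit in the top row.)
Syndrome s = H · r^T (mod 2), r = 0101011011111000100111100110001:
  s[0] = (1010101010101010101010101010101)·(0101011011111000100111100110001) mod 2 = 0+0+0+0+0+0+1+0+1+0+1+0+1+0+0+0+1+0+0+0+1+0+1+0+0+0+1+0+0+0+1 mod 2 = 1
  s[1] = (0110011001100110011001100110011)·(0101011011111000100111100110001) mod 2 = 0+1+0+0+0+1+1+0+0+1+1+0+0+0+0+0+0+0+0+0+0+1+1+0+0+1+1+0+0+0+1 mod 2 = 0
  s[2] = (0001111000011110000111100001111)·(0101011011111000100111100110001) mod 2 = 0+0+0+1+0+1+1+0+0+0+0+1+1+0+0+0+0+0+0+1+1+1+1+0+0+0+0+0+0+0+1 mod 2 = 0
  s[3] = (0000000111111110000000011111111)·(0101011011111000100111100110001) mod 2 = 0+0+0+0+0+0+0+0+1+1+1+1+1+0+0+0+0+0+0+0+0+0+0+0+0+1+1+0+0+0+1 mod 2 = 0
  s[4] = (0000000000000001111111111111111)·(0101011011111000100111100110001) mod 2 = 0+0+0+0+0+0+0+0+0+0+0+0+0+0+0+0+1+0+0+1+1+1+1+0+0+1+1+0+0+0+1 mod 2 = 0
Syndrome = 10000
Column i of H is the binary representation of i, so the syndrome is the binary index of the flipped bit.
Read s = 10000 with s[0] as LSB: 1·2^0 + 0·2^1 + 0·2^2 + 0·2^3 + 0·2^4 = 1.
Error is at bit position 1.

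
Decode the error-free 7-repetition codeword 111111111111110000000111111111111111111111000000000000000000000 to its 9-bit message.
Split into 7-bit blocks: 1111111 1111111 0000000 1111111 1111111 1111111 0000000 0000000 0000000
Data = 110111000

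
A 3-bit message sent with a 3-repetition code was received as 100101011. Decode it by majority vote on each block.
Split into 3-bit blocks and majority-vote each:
  block 1 = 100: 1 ones, 2 zeros → 0
  block 2 = 101: 2 ones, 1 zeros → 1
  block 3 = 011: 2 ones, 1 zeros → 1
Decoded = 011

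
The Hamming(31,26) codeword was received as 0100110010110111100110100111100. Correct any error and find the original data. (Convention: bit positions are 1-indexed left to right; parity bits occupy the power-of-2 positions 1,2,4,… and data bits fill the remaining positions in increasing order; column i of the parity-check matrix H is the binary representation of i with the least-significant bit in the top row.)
Syndrome s = H · r^T (mod 2), r = 0100110010110111100110100111100:
  s[0] = (1010101010101010101010101010101)·(0100110010110111100110100111100) mod 2 = 0+0+0+0+1+0+0+0+1+0+1+0+0+0+1+0+1+0+0+0+1+0+1+0+0+0+1+0+1+0+0 mod 2 = 1
  s[1] = (0110011001100110011001100110011)·(0100110010110111100110100111100) mod 2 = 0+1+0+0+0+1+0+0+0+0+1+0+0+1+1+0+0+0+0+0+0+0+1+0+0+1+1+0+0+0+0 mod 2 = 0
  s[2] = (0001111000011110000111100001111)·(0100110010110111100110100111100) mod 2 = 0+0+0+0+1+1+0+0+0+0+0+1+0+1+1+0+0+0+0+1+1+0+1+0+0+0+0+1+1+0+0 mod 2 = 0
  s[3] = (0000000111111110000000011111111)·(0100110010110111100110100111100) mod 2 = 0+0+0+0+0+0+0+0+1+0+1+1+0+1+1+0+0+0+0+0+0+0+0+0+0+1+1+1+1+0+0 mod 2 = 1
  s[4] = (0000000000000001111111111111111)·(0100110010110111100110100111100) mod 2 = 0+0+0+0+0+0+0+0+0+0+0+0+0+0+0+1+1+0+0+1+1+0+1+0+0+1+1+1+1+0+0 mod 2 = 1
Syndrome = 10011
Column 25 of H equals this syndrome → error at bit 25 (1-indexed).
Flip bit 25: 0100110010110111100110100111100 → 0100110010110111100110101111100
Extract data bits at positions {3,5,6,7,9,10,11,12,13,14,15,17,18,19,20,21,22,23,24,25,26,27,28,29,30,31}: 01101011011100110101111100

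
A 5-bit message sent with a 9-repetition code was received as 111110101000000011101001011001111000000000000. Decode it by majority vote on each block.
Split into 9-bit blocks and majority-vote each:
  block 1 = 111110101: 7 ones, 2 zeros → 1
  block 2 = 000000011: 2 ones, 7 zeros → 0
  block 3 = 101001011: 5 ones, 4 zeros → 1
  block 4 = 001111000: 4 ones, 5 zeros → 0
  block 5 = 000000000: 0 ones, 9 zeros → 0
Decoded = 10100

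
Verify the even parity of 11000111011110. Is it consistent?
Sum of all bits: 1+1+0+0+0+1+1+1+0+1+1+1+1+0 = 9; 9 mod 2 = 1. Result is 1 → parity error detected.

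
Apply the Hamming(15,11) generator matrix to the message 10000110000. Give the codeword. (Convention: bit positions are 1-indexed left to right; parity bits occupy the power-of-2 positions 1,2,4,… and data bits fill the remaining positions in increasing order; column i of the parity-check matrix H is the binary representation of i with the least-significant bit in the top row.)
Codeword c = d · G (mod 2), d = 10000110000:
  c[0] = d·G[:,0] = (10000110000)·(11011010101) mod 2 = 1+0+0+0+0+0+1+0+0+0+0 mod 2 = 0
  c[1] = d·G[:,1] = (10000110000)·(10110110011) mod 2 = 1+0+0+0+0+1+1+0+0+0+0 mod 2 = 1
  c[2] = d·G[:,2] = (10000110000)·(10000000000) mod 2 = 1+0+0+0+0+0+0+0+0+0+0 mod 2 = 1
  c[3] = d·G[:,3] = (10000110000)·(01110001111) mod 2 = 0+0+0+0+0+0+0+0+0+0+0 mod 2 = 0
  c[4] = d·G[:,4] = (10000110000)·(01000000000) mod 2 = 0+0+0+0+0+0+0+0+0+0+0 mod 2 = 0
  c[5] = d·G[:,5] = (10000110000)·(00100000000) mod 2 = 0+0+0+0+0+0+0+0+0+0+0 mod 2 = 0
  c[6] = d·G[:,6] = (10000110000)·(00010000000) mod 2 = 0+0+0+0+0+0+0+0+0+0+0 mod 2 = 0
  c[7] = d·G[:,7] = (10000110000)·(00001111111) mod 2 = 0+0+0+0+0+1+1+0+0+0+0 mod 2 = 0
  c[8] = d·G[:,8] = (10000110000)·(00001000000) mod 2 = 0+0+0+0+0+0+0+0+0+0+0 mod 2 = 0
  c[9] = d·G[:,9] = (10000110000)·(00000100000) mod 2 = 0+0+0+0+0+1+0+0+0+0+0 mod 2 = 1
  c[10] = d·G[:,10] = (10000110000)·(00000010000) mod 2 = 0+0+0+0+0+0+1+0+0+0+0 mod 2 = 1
  c[11] = d·G[:,11] = (10000110000)·(00000001000) mod 2 = 0+0+0+0+0+0+0+0+0+0+0 mod 2 = 0
  c[12] = d·G[:,12] = (10000110000)·(00000000100) mod 2 = 0+0+0+0+0+0+0+0+0+0+0 mod 2 = 0
  c[13] = d·G[:,13] = (10000110000)·(00000000010) mod 2 = 0+0+0+0+0+0+0+0+0+0+0 mod 2 = 0
  c[14] = d·G[:,14] = (10000110000)·(00000000001) mod 2 = 0+0+0+0+0+0+0+0+0+0+0 mod 2 = 0
Codeword = 011000000110000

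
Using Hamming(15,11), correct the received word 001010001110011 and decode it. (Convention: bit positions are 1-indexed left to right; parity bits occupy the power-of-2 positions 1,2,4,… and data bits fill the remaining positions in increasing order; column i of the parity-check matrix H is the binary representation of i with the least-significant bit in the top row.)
Syndrome s = H · r^T (mod 2), r = 001010001110011:
  s[0] = (101010101010101)·(001010001110011) mod 2 = 0+0+1+0+1+0+0+0+1+0+1+0+0+0+1 mod 2 = 1
  s[1] = (011001100110011)·(001010001110011) mod 2 = 0+0+1+0+0+0+0+0+0+1+1+0+0+1+1 mod 2 = 1
  s[2] = (000111100001111)·(001010001110011) mod 2 = 0+0+0+0+1+0+0+0+0+0+0+0+0+1+1 mod 2 = 1
  s[3] = (000000011111111)·(001010001110011) mod 2 = 0+0+0+0+0+0+0+0+1+1+1+0+0+1+1 mod 2 = 1
Syndrome = 1111
Column 15 of H equals this syndrome → error at bit 15 (1-indexed).
Flip bit 15: 001010001110011 → 001010001110010
Extract data bits at positions {3,5,6,7,9,10,11,12,13,14,15}: 11001110010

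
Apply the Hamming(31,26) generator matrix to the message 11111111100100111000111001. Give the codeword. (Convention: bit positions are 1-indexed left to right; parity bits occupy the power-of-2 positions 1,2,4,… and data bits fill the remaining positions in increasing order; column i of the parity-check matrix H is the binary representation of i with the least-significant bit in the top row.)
Codeword c = d · G (mod 2), d = 11111111100100111000111001:
  c[0] = d·G[:,0] = (11111111100100111000111001)·(11011010101101010101010101) mod 2 = 1+1+0+1+1+0+1+0+1+0+0+1+0+0+0+1+0+0+0+0+0+1+0+0+0+1 mod 2 = 0
  c[1] = d·G[:,1] = (11111111100100111000111001)·(10110110011011001100110011) mod 2 = 1+0+1+1+0+1+1+0+0+0+0+0+0+0+0+0+1+0+0+0+1+1+0+0+0+1 mod 2 = 1
  c[2] = d·G[:,2] = (11111111100100111000111001)·(10000000000000000000000000) mod 2 = 1+0+0+0+0+0+0+0+0+0+0+0+0+0+0+0+0+0+0+0+0+0+0+0+0+0 mod 2 = 1
  c[3] = d·G[:,3] = (11111111100100111000111001)·(01110001111000111100001111) mod 2 = 0+1+1+1+0+0+0+1+1+0+0+0+0+0+1+1+1+0+0+0+0+0+1+0+0+1 mod 2 = 0
  c[4] = d·G[:,4] = (11111111100100111000111001)·(01000000000000000000000000) mod 2 = 0+1+0+0+0+0+0+0+0+0+0+0+0+0+0+0+0+0+0+0+0+0+0+0+0+0 mod 2 = 1
  c[5] = d·G[:,5] = (11111111100100111000111001)·(00100000000000000000000000) mod 2 = 0+0+1+0+0+0+0+0+0+0+0+0+0+0+0+0+0+0+0+0+0+0+0+0+0+0 mod 2 = 1
  c[6] = d·G[:,6] = (11111111100100111000111001)·(00010000000000000000000000) mod 2 = 0+0+0+1+0+0+0+0+0+0+0+0+0+0+0+0+0+0+0+0+0+0+0+0+0+0 mod 2 = 1
  c[7] = d·G[:,7] = (11111111100100111000111001)·(00001111111000000011111111) mod 2 = 0+0+0+0+1+1+1+1+1+0+0+0+0+0+0+0+0+0+0+0+1+1+1+0+0+1 mod 2 = 1
  c[8] = d·G[:,8] = (11111111100100111000111001)·(00001000000000000000000000) mod 2 = 0+0+0+0+1+0+0+0+0+0+0+0+0+0+0+0+0+0+0+0+0+0+0+0+0+0 mod 2 = 1
  c[9] = d·G[:,9] = (11111111100100111000111001)·(00000100000000000000000000) mod 2 = 0+0+0+0+0+1+0+0+0+0+0+0+0+0+0+0+0+0+0+0+0+0+0+0+0+0 mod 2 = 1
  c[10] = d·G[:,10] = (11111111100100111000111001)·(00000010000000000000000000) mod 2 = 0+0+0+0+0+0+1+0+0+0+0+0+0+0+0+0+0+0+0+0+0+0+0+0+0+0 mod 2 = 1
  c[11] = d·G[:,11] = (11111111100100111000111001)·(00000001000000000000000000) mod 2 = 0+0+0+0+0+0+0+1+0+0+0+0+0+0+0+0+0+0+0+0+0+0+0+0+0+0 mod 2 = 1
  c[12] = d·G[:,12] = (11111111100100111000111001)·(00000000100000000000000000) mod 2 = 0+0+0+0+0+0+0+0+1+0+0+0+0+0+0+0+0+0+0+0+0+0+0+0+0+0 mod 2 = 1
  c[13] = d·G[:,13] = (11111111100100111000111001)·(00000000010000000000000000) mod 2 = 0+0+0+0+0+0+0+0+0+0+0+0+0+0+0+0+0+0+0+0+0+0+0+0+0+0 mod 2 = 0
  c[14] = d·G[:,14] = (11111111100100111000111001)·(00000000001000000000000000) mod 2 = 0+0+0+0+0+0+0+0+0+0+0+0+0+0+0+0+0+0+0+0+0+0+0+0+0+0 mod 2 = 0
  c[15] = d·G[:,15] = (11111111100100111000111001)·(00000000000111111111111111) mod 2 = 0+0+0+0+0+0+0+0+0+0+0+1+0+0+1+1+1+0+0+0+1+1+1+0+0+1 mod 2 = 0
  c[16] = d·G[:,16] = (11111111100100111000111001)·(00000000000100000000000000) mod 2 = 0+0+0+0+0+0+0+0+0+0+0+1+0+0+0+0+0+0+0+0+0+0+0+0+0+0 mod 2 = 1
  c[17] = d·G[:,17] = (11111111100100111000111001)·(00000000000010000000000000) mod 2 = 0+0+0+0+0+0+0+0+0+0+0+0+0+0+0+0+0+0+0+0+0+0+0+0+0+0 mod 2 = 0
  c[18] = d·G[:,18] = (11111111100100111000111001)·(00000000000001000000000000) mod 2 = 0+0+0+0+0+0+0+0+0+0+0+0+0+0+0+0+0+0+0+0+0+0+0+0+0+0 mod 2 = 0
  c[19] = d·G[:,19] = (11111111100100111000111001)·(00000000000000100000000000) mod 2 = 0+0+0+0+0+0+0+0+0+0+0+0+0+0+1+0+0+0+0+0+0+0+0+0+0+0 mod 2 = 1
  c[20] = d·G[:,20] = (11111111100100111000111001)·(00000000000000010000000000) mod 2 = 0+0+0+0+0+0+0+0+0+0+0+0+0+0+0+1+0+0+0+0+0+0+0+0+0+0 mod 2 = 1
  c[21] = d·G[:,21] = (11111111100100111000111001)·(00000000000000001000000000) mod 2 = 0+0+0+0+0+0+0+0+0+0+0+0+0+0+0+0+1+0+0+0+0+0+0+0+0+0 mod 2 = 1
  c[22] = d·G[:,22] = (11111111100100111000111001)·(00000000000000000100000000) mod 2 = 0+0+0+0+0+0+0+0+0+0+0+0+0+0+0+0+0+0+0+0+0+0+0+0+0+0 mod 2 = 0
  c[23] = d·G[:,23] = (11111111100100111000111001)·(00000000000000000010000000) mod 2 = 0+0+0+0+0+0+0+0+0+0+0+0+0+0+0+0+0+0+0+0+0+0+0+0+0+0 mod 2 = 0
  c[24] = d·G[:,24] = (11111111100100111000111001)·(00000000000000000001000000) mod 2 = 0+0+0+0+0+0+0+0+0+0+0+0+0+0+0+0+0+0+0+0+0+0+0+0+0+0 mod 2 = 0
  c[25] = d·G[:,25] = (11111111100100111000111001)·(00000000000000000000100000) mod 2 = 0+0+0+0+0+0+0+0+0+0+0+0+0+0+0+0+0+0+0+0+1+0+0+0+0+0 mod 2 = 1
  c[26] = d·G[:,26] = (11111111100100111000111001)·(00000000000000000000010000) mod 2 = 0+0+0+0+0+0+0+0+0+0+0+0+0+0+0+0+0+0+0+0+0+1+0+0+0+0 mod 2 = 1
  c[27] = d·G[:,27] = (11111111100100111000111001)·(00000000000000000000001000) mod 2 = 0+0+0+0+0+0+0+0+0+0+0+0+0+0+0+0+0+0+0+0+0+0+1+0+0+0 mod 2 = 1
  c[28] = d·G[:,28] = (11111111100100111000111001)·(00000000000000000000000100) mod 2 = 0+0+0+0+0+0+0+0+0+0+0+0+0+0+0+0+0+0+0+0+0+0+0+0+0+0 mod 2 = 0
  c[29] = d·G[:,29] = (11111111100100111000111001)·(00000000000000000000000010) mod 2 = 0+0+0+0+0+0+0+0+0+0+0+0+0+0+0+0+0+0+0+0+0+0+0+0+0+0 mod 2 = 0
  c[30] = d·G[:,30] = (11111111100100111000111001)·(00000000000000000000000001) mod 2 = 0+0+0+0+0+0+0+0+0+0+0+0+0+0+0+0+0+0+0+0+0+0+0+0+0+1 mod 2 = 1
Codeword = 0110111111111000100111000111001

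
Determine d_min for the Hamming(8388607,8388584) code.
d_min = 3 (every single-error-correcting Hamming code has d_min = 3).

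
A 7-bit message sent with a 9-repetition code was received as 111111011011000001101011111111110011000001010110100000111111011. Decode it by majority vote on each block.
Split into 9-bit blocks and majority-vote each:
  block 1 = 111111011: 8 ones, 1 zeros → 1
  block 2 = 011000001: 3 ones, 6 zeros → 0
  block 3 = 101011111: 7 ones, 2 zeros → 1
  block 4 = 111110011: 7 ones, 2 zeros → 1
  block 5 = 000001010: 2 ones, 7 zeros → 0
  block 6 = 110100000: 3 ones, 6 zeros → 0
  block 7 = 111111011: 8 ones, 1 zeros → 1
Decoded = 1011001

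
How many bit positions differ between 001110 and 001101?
XOR = 000011, count of 1s = 2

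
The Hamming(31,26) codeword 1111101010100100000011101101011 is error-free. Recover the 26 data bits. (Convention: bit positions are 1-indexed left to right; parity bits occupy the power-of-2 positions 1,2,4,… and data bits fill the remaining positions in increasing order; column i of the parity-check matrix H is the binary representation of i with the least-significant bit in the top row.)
Parity bits occupy power-of-2 positions; data bits are at positions {3,5,6,7,9,10,11,12,13,14,15,17,18,19,20,21,22,23,24,25,26,27,28,29,30,31} (1-indexed).
Extract: c[3]=1 c[5]=1 c[6]=0 c[7]=1 c[9]=1 c[10]=0 c[11]=1 c[12]=0 c[13]=0 c[14]=1 c[15]=0 c[17]=0 c[18]=0 c[19]=0 c[20]=0 c[21]=1 c[22]=1 c[23]=1 c[24]=0 c[25]=1 c[26]=1 c[27]=0 c[28]=1 c[29]=0 c[30]=1 c[31]=1
Data = 11011010010000011101101011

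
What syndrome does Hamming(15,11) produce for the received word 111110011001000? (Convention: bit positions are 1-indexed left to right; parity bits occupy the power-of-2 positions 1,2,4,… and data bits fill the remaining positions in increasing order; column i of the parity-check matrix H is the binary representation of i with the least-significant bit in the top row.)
Syndrome s = H · r^T (mod 2), r = 111110011001000:
  s[0] = (101010101010101)·(111110011001000) mod 2 = 1+0+1+0+1+0+0+0+1+0+0+0+0+0+0 mod 2 = 0
  s[1] = (011001100110011)·(111110011001000) mod 2 = 0+1+1+0+0+0+0+0+0+0+0+0+0+0+0 mod 2 = 0
  s[2] = (000111100001111)·(111110011001000) mod 2 = 0+0+0+1+1+0+0+0+0+0+0+1+0+0+0 mod 2 = 1
  s[3] = (000000011111111)·(111110011001000) mod 2 = 0+0+0+0+0+0+0+1+1+0+0+1+0+0+0 mod 2 = 1
Syndrome = 0011
Non-zero syndrome: error at position 12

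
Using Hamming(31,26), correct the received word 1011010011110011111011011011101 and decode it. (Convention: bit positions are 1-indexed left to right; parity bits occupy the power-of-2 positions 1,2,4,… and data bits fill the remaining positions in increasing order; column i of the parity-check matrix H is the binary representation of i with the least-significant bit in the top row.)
Syndrome s = H · r^T (mod 2), r = 1011010011110011111011011011101:
  s[0] = (1010101010101010101010101010101)·(1011010011110011111011011011101) mod 2 = 1+0+1+0+0+0+0+0+1+0+1+0+0+0+1+0+1+0+1+0+1+0+0+0+1+0+1+0+1+0+1 mod 2 = 0
  s[1] = (0110011001100110011001100110011)·(1011010011110011111011011011101) mod 2 = 0+0+1+0+0+1+0+0+0+1+1+0+0+0+1+0+0+1+1+0+0+1+0+0+0+0+1+0+0+0+1 mod 2 = 0
  s[2] = (0001111000011110000111100001111)·(1011010011110011111011011011101) mod 2 = 0+0+0+1+0+1+0+0+0+0+0+1+0+0+1+0+0+0+0+0+1+1+0+0+0+0+0+1+1+0+1 mod 2 = 1
  s[3] = (0000000111111110000000011111111)·(1011010011110011111011011011101) mod 2 = 0+0+0+0+0+0+0+0+1+1+1+1+0+0+1+0+0+0+0+0+0+0+0+1+1+0+1+1+1+0+1 mod 2 = 1
  s[4] = (0000000000000001111111111111111)·(1011010011110011111011011011101) mod 2 = 0+0+0+0+0+0+0+0+0+0+0+0+0+0+0+1+1+1+1+0+1+1+0+1+1+0+1+1+1+0+1 mod 2 = 0
Syndrome = 00110
Column 12 of H equals this syndrome → error at bit 12 (1-indexed).
Flip bit 12: 1011010011110011111011011011101 → 1011010011100011111011011011101
Extract data bits at positions {3,5,6,7,9,10,11,12,13,14,15,17,18,19,20,21,22,23,24,25,26,27,28,29,30,31}: 10101110001111011011011101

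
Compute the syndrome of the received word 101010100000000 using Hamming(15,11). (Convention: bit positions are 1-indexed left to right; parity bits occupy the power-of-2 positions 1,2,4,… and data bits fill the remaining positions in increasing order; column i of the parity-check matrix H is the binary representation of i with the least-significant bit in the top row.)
Syndrome s = H · r^T (mod 2), r = 101010100000000:
  s[0] = (101010101010101)·(101010100000000) mod 2 = 1+0+1+0+1+0+1+0+0+0+0+0+0+0+0 mod 2 = 0
  s[1] = (011001100110011)·(101010100000000) mod 2 = 0+0+1+0+0+0+1+0+0+0+0+0+0+0+0 mod 2 = 0
  s[2] = (000111100001111)·(101010100000000) mod 2 = 0+0+0+0+1+0+1+0+0+0+0+0+0+0+0 mod 2 = 0
  s[3] = (000000011111111)·(101010100000000) mod 2 = 0+0+0+0+0+0+0+0+0+0+0+0+0+0+0 mod 2 = 0
Syndrome = 0000
s = 0: no error detected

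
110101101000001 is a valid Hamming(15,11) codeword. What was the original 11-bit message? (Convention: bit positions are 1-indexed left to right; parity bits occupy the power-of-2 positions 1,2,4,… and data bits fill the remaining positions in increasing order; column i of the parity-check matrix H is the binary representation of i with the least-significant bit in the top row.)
Parity bits occupy power-of-2 positions; data bits are at positions {3,5,6,7,9,10,11,12,13,14,15} (1-indexed).
Extract: c[3]=0 c[5]=0 c[6]=1 c[7]=1 c[9]=1 c[10]=0 c[11]=0 c[12]=0 c[13]=0 c[14]=0 c[15]=1
Data = 00111000001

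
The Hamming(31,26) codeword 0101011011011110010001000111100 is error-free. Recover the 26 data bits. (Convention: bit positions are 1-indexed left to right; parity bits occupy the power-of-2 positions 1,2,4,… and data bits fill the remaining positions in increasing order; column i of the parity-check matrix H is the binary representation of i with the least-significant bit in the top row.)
Parity bits occupy power-of-2 positions; data bits are at positions {3,5,6,7,9,10,11,12,13,14,15,17,18,19,20,21,22,23,24,25,26,27,28,29,30,31} (1-indexed).
Extract: c[3]=0 c[5]=0 c[6]=1 c[7]=1 c[9]=1 c[10]=1 c[11]=0 c[12]=1 c[13]=1 c[14]=1 c[15]=1 c[17]=0 c[18]=1 c[19]=0 c[20]=0 c[21]=0 c[22]=1 c[23]=0 c[24]=0 c[25]=0 c[26]=1 c[27]=1 c[28]=1 c[29]=1 c[30]=0 c[31]=0
Data = 00111101111010001000111100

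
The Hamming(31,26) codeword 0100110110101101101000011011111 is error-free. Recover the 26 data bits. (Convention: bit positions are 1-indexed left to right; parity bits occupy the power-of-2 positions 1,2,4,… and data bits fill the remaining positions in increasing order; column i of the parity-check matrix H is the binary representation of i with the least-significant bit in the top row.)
Parity bits occupy power-of-2 positions; data bits are at positions {3,5,6,7,9,10,11,12,13,14,15,17,18,19,20,21,22,23,24,25,26,27,28,29,30,31} (1-indexed).
Extract: c[3]=0 c[5]=1 c[6]=1 c[7]=0 c[9]=1 c[10]=0 c[11]=1 c[12]=0 c[13]=1 c[14]=1 c[15]=0 c[17]=1 c[18]=0 c[19]=1 c[20]=0 c[21]=0 c[22]=0 c[23]=0 c[24]=1 c[25]=1 c[26]=0 c[27]=1 c[28]=1 c[29]=1 c[30]=1 c[31]=1
Data = 01101010110101000011011111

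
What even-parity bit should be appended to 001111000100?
Sum of data bits: 0+0+1+1+1+1+0+0+0+1+0+0 = 5.
5 mod 2 = 1, so parity bit = 1.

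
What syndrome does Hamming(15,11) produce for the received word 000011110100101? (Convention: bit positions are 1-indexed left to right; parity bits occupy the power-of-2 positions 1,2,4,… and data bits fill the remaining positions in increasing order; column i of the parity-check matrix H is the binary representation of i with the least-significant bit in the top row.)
Syndrome s = H · r^T (mod 2), r = 000011110100101:
  s[0] = (101010101010101)·(000011110100101) mod 2 = 0+0+0+0+1+0+1+0+0+0+0+0+1+0+1 mod 2 = 0
  s[1] = (011001100110011)·(000011110100101) mod 2 = 0+0+0+0+0+1+1+0+0+1+0+0+0+0+1 mod 2 = 0
  s[2] = (000111100001111)·(000011110100101) mod 2 = 0+0+0+0+1+1+1+0+0+0+0+0+1+0+1 mod 2 = 1
  s[3] = (000000011111111)·(000011110100101) mod 2 = 0+0+0+0+0+0+0+1+0+1+0+0+1+0+1 mod 2 = 0
Syndrome = 0010
Non-zero syndrome: error at position 4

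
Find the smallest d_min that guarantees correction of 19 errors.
Correcting t errors requires d_min ≥ 2t + 1 = 2·19 + 1 = 39.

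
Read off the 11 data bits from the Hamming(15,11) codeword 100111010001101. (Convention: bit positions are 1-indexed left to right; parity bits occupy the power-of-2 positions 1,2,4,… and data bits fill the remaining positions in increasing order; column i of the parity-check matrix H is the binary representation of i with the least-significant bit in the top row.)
Parity bits occupy power-of-2 positions; data bits are at positions {3,5,6,7,9,10,11,12,13,14,15} (1-indexed).
Extract: c[3]=0 c[5]=1 c[6]=1 c[7]=0 c[9]=0 c[10]=0 c[11]=0 c[12]=1 c[13]=1 c[14]=0 c[15]=1
Data = 01100001101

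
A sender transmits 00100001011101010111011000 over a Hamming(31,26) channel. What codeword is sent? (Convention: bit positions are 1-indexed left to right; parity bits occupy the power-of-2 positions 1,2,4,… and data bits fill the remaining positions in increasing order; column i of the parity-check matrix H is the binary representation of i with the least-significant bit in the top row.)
Codeword c = d · G (mod 2), d = 00100001011101010111011000:
  c[0] = d·G[:,0] = (00100001011101010111011000)·(11011010101101010101010101) mod 2 = 0+0+0+0+0+0+0+0+0+0+1+1+0+1+0+1+0+1+0+1+0+1+0+0+0+0 mod 2 = 1
  c[1] = d·G[:,1] = (00100001011101010111011000)·(10110110011011001100110011) mod 2 = 0+0+1+0+0+0+0+0+0+1+1+0+0+1+0+0+0+1+0+0+0+1+0+0+0+0 mod 2 = 0
  c[2] = d·G[:,2] = (00100001011101010111011000)·(10000000000000000000000000) mod 2 = 0+0+0+0+0+0+0+0+0+0+0+0+0+0+0+0+0+0+0+0+0+0+0+0+0+0 mod 2 = 0
  c[3] = d·G[:,3] = (00100001011101010111011000)·(01110001111000111100001111) mod 2 = 0+0+1+0+0+0+0+1+0+1+1+0+0+0+0+1+0+1+0+0+0+0+1+0+0+0 mod 2 = 1
  c[4] = d·G[:,4] = (00100001011101010111011000)·(01000000000000000000000000) mod 2 = 0+0+0+0+0+0+0+0+0+0+0+0+0+0+0+0+0+0+0+0+0+0+0+0+0+0 mod 2 = 0
  c[5] = d·G[:,5] = (00100001011101010111011000)·(00100000000000000000000000) mod 2 = 0+0+1+0+0+0+0+0+0+0+0+0+0+0+0+0+0+0+0+0+0+0+0+0+0+0 mod 2 = 1
  c[6] = d·G[:,6] = (00100001011101010111011000)·(00010000000000000000000000) mod 2 = 0+0+0+0+0+0+0+0+0+0+0+0+0+0+0+0+0+0+0+0+0+0+0+0+0+0 mod 2 = 0
  c[7] = d·G[:,7] = (00100001011101010111011000)·(00001111111000000011111111) mod 2 = 0+0+0+0+0+0+0+1+0+1+1+0+0+0+0+0+0+0+1+1+0+1+1+0+0+0 mod 2 = 1
  c[8] = d·G[:,8] = (00100001011101010111011000)·(00001000000000000000000000) mod 2 = 0+0+0+0+0+0+0+0+0+0+0+0+0+0+0+0+0+0+0+0+0+0+0+0+0+0 mod 2 = 0
  c[9] = d·G[:,9] = (00100001011101010111011000)·(00000100000000000000000000) mod 2 = 0+0+0+0+0+0+0+0+0+0+0+0+0+0+0+0+0+0+0+0+0+0+0+0+0+0 mod 2 = 0
  c[10] = d·G[:,10] = (00100001011101010111011000)·(00000010000000000000000000) mod 2 = 0+0+0+0+0+0+0+0+0+0+0+0+0+0+0+0+0+0+0+0+0+0+0+0+0+0 mod 2 = 0
  c[11] = d·G[:,11] = (00100001011101010111011000)·(00000001000000000000000000) mod 2 = 0+0+0+0+0+0+0+1+0+0+0+0+0+0+0+0+0+0+0+0+0+0+0+0+0+0 mod 2 = 1
  c[12] = d·G[:,12] = (00100001011101010111011000)·(00000000100000000000000000) mod 2 = 0+0+0+0+0+0+0+0+0+0+0+0+0+0+0+0+0+0+0+0+0+0+0+0+0+0 mod 2 = 0
  c[13] = d·G[:,13] = (00100001011101010111011000)·(00000000010000000000000000) mod 2 = 0+0+0+0+0+0+0+0+0+1+0+0+0+0+0+0+0+0+0+0+0+0+0+0+0+0 mod 2 = 1
  c[14] = d·G[:,14] = (00100001011101010111011000)·(00000000001000000000000000) mod 2 = 0+0+0+0+0+0+0+0+0+0+1+0+0+0+0+0+0+0+0+0+0+0+0+0+0+0 mod 2 = 1
  c[15] = d·G[:,15] = (00100001011101010111011000)·(00000000000111111111111111) mod 2 = 0+0+0+0+0+0+0+0+0+0+0+1+0+1+0+1+0+1+1+1+0+1+1+0+0+0 mod 2 = 0
  c[16] = d·G[:,16] = (00100001011101010111011000)·(00000000000100000000000000) mod 2 = 0+0+0+0+0+0+0+0+0+0+0+1+0+0+0+0+0+0+0+0+0+0+0+0+0+0 mod 2 = 1
  c[17] = d·G[:,17] = (00100001011101010111011000)·(00000000000010000000000000) mod 2 = 0+0+0+0+0+0+0+0+0+0+0+0+0+0+0+0+0+0+0+0+0+0+0+0+0+0 mod 2 = 0
  c[18] = d·G[:,18] = (00100001011101010111011000)·(00000000000001000000000000) mod 2 = 0+0+0+0+0+0+0+0+0+0+0+0+0+1+0+0+0+0+0+0+0+0+0+0+0+0 mod 2 = 1
  c[19] = d·G[:,19] = (00100001011101010111011000)·(00000000000000100000000000) mod 2 = 0+0+0+0+0+0+0+0+0+0+0+0+0+0+0+0+0+0+0+0+0+0+0+0+0+0 mod 2 = 0
  c[20] = d·G[:,20] = (00100001011101010111011000)·(00000000000000010000000000) mod 2 = 0+0+0+0+0+0+0+0+0+0+0+0+0+0+0+1+0+0+0+0+0+0+0+0+0+0 mod 2 = 1
  c[21] = d·G[:,21] = (00100001011101010111011000)·(00000000000000001000000000) mod 2 = 0+0+0+0+0+0+0+0+0+0+0+0+0+0+0+0+0+0+0+0+0+0+0+0+0+0 mod 2 = 0
  c[22] = d·G[:,22] = (00100001011101010111011000)·(00000000000000000100000000) mod 2 = 0+0+0+0+0+0+0+0+0+0+0+0+0+0+0+0+0+1+0+0+0+0+0+0+0+0 mod 2 = 1
  c[23] = d·G[:,23] = (00100001011101010111011000)·(00000000000000000010000000) mod 2 = 0+0+0+0+0+0+0+0+0+0+0+0+0+0+0+0+0+0+1+0+0+0+0+0+0+0 mod 2 = 1
  c[24] = d·G[:,24] = (00100001011101010111011000)·(00000000000000000001000000) mod 2 = 0+0+0+0+0+0+0+0+0+0+0+0+0+0+0+0+0+0+0+1+0+0+0+0+0+0 mod 2 = 1
  c[25] = d·G[:,25] = (00100001011101010111011000)·(00000000000000000000100000) mod 2 = 0+0+0+0+0+0+0+0+0+0+0+0+0+0+0+0+0+0+0+0+0+0+0+0+0+0 mod 2 = 0
  c[26] = d·G[:,26] = (00100001011101010111011000)·(00000000000000000000010000) mod 2 = 0+0+0+0+0+0+0+0+0+0+0+0+0+0+0+0+0+0+0+0+0+1+0+0+0+0 mod 2 = 1
  c[27] = d·G[:,27] = (00100001011101010111011000)·(00000000000000000000001000) mod 2 = 0+0+0+0+0+0+0+0+0+0+0+0+0+0+0+0+0+0+0+0+0+0+1+0+0+0 mod 2 = 1
  c[28] = d·G[:,28] = (00100001011101010111011000)·(00000000000000000000000100) mod 2 = 0+0+0+0+0+0+0+0+0+0+0+0+0+0+0+0+0+0+0+0+0+0+0+0+0+0 mod 2 = 0
  c[29] = d·G[:,29] = (00100001011101010111011000)·(00000000000000000000000010) mod 2 = 0+0+0+0+0+0+0+0+0+0+0+0+0+0+0+0+0+0+0+0+0+0+0+0+0+0 mod 2 = 0
  c[30] = d·G[:,30] = (00100001011101010111011000)·(00000000000000000000000001) mod 2 = 0+0+0+0+0+0+0+0+0+0+0+0+0+0+0+0+0+0+0+0+0+0+0+0+0+0 mod 2 = 0
Codeword = 1001010100010110101010111011000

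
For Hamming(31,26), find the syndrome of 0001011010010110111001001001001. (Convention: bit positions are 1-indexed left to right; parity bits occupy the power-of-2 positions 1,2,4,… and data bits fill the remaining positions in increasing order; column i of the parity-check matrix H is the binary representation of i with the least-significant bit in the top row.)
Syndrome s = H · r^T (mod 2), r = 0001011010010110111001001001001:
  s[0] = (1010101010101010101010101010101)·(0001011010010110111001001001001) mod 2 = 0+0+0+0+0+0+1+0+1+0+0+0+0+0+1+0+1+0+1+0+0+0+0+0+1+0+0+0+0+0+1 mod 2 = 1
  s[1] = (0110011001100110011001100110011)·(0001011010010110111001001001001) mod 2 = 0+0+0+0+0+1+1+0+0+0+0+0+0+1+1+0+0+1+1+0+0+1+0+0+0+0+0+0+0+0+1 mod 2 = 0
  s[2] = (0001111000011110000111100001111)·(0001011010010110111001001001001) mod 2 = 0+0+0+1+0+1+1+0+0+0+0+1+0+1+1+0+0+0+0+0+0+1+0+0+0+0+0+1+0+0+1 mod 2 = 1
  s[3] = (0000000111111110000000011111111)·(0001011010010110111001001001001) mod 2 = 0+0+0+0+0+0+0+0+1+0+0+1+0+1+1+0+0+0+0+0+0+0+0+0+1+0+0+1+0+0+1 mod 2 = 1
  s[4] = (0000000000000001111111111111111)·(0001011010010110111001001001001) mod 2 = 0+0+0+0+0+0+0+0+0+0+0+0+0+0+0+0+1+1+1+0+0+1+0+0+1+0+0+1+0+0+1 mod 2 = 1
Syndrome = 10111
Non-zero syndrome: error at position 29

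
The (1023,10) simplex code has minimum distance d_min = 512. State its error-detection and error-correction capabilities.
Detection only: up to d_min − 1 = 511 errors.
Correction: up to ⌊(d_min − 1)/2⌋ = ⌊511/2⌋ = 255 errors.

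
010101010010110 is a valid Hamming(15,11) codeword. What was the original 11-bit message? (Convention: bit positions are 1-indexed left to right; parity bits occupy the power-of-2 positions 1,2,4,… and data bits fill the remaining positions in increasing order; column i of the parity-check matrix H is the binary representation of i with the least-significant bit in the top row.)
Parity bits occupy power-of-2 positions; data bits are at positions {3,5,6,7,9,10,11,12,13,14,15} (1-indexed).
Extract: c[3]=0 c[5]=0 c[6]=1 c[7]=0 c[9]=0 c[10]=0 c[11]=1 c[12]=0 c[13]=1 c[14]=1 c[15]=0
Data = 00100010110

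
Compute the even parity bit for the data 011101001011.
Sum of data bits: 0+1+1+1+0+1+0+0+1+0+1+1 = 7.
7 mod 2 = 1, so parity bit = 1.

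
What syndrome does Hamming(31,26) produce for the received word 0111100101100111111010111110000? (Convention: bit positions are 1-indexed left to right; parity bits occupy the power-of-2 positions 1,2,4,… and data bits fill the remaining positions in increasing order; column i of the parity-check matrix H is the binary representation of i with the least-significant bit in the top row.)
Syndrome s = H · r^T (mod 2), r = 0111100101100111111010111110000:
  s[0] = (1010101010101010101010101010101)·(0111100101100111111010111110000) mod 2 = 0+0+1+0+1+0+0+0+0+0+1+0+0+0+1+0+1+0+1+0+1+0+1+0+1+0+1+0+0+0+0 mod 2 = 0
  s[1] = (0110011001100110011001100110011)·(0111100101100111111010111110000) mod 2 = 0+1+1+0+0+0+0+0+0+1+1+0+0+1+1+0+0+1+1+0+0+0+1+0+0+1+1+0+0+0+0 mod 2 = 1
  s[2] = (0001111000011110000111100001111)·(0111100101100111111010111110000) mod 2 = 0+0+0+1+1+0+0+0+0+0+0+0+0+1+1+0+0+0+0+0+1+0+1+0+0+0+0+0+0+0+0 mod 2 = 0
  s[3] = (0000000111111110000000011111111)·(0111100101100111111010111110000) mod 2 = 0+0+0+0+0+0+0+1+0+1+1+0+0+1+1+0+0+0+0+0+0+0+0+1+1+1+1+0+0+0+0 mod 2 = 1
  s[4] = (0000000000000001111111111111111)·(0111100101100111111010111110000) mod 2 = 0+0+0+0+0+0+0+0+0+0+0+0+0+0+0+1+1+1+1+0+1+0+1+1+1+1+1+0+0+0+0 mod 2 = 0
Syndrome = 01010
Non-zero syndrome: error at position 10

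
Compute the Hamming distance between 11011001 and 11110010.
XOR = 00101011, count of 1s = 4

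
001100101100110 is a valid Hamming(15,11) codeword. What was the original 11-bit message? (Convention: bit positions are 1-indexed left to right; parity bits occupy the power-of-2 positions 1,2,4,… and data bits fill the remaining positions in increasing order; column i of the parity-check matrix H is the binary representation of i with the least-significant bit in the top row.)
Parity bits occupy power-of-2 positions; data bits are at positions {3,5,6,7,9,10,11,12,13,14,15} (1-indexed).
Extract: c[3]=1 c[5]=0 c[6]=0 c[7]=1 c[9]=1 c[10]=1 c[11]=0 c[12]=0 c[13]=1 c[14]=1 c[15]=0
Data = 10011100110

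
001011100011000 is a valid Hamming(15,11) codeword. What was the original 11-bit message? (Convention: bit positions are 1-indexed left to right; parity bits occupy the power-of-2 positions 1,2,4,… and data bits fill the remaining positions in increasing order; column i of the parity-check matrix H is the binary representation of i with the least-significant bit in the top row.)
Parity bits occupy power-of-2 positions; data bits are at positions {3,5,6,7,9,10,11,12,13,14,15} (1-indexed).
Extract: c[3]=1 c[5]=1 c[6]=1 c[7]=1 c[9]=0 c[10]=0 c[11]=1 c[12]=1 c[13]=0 c[14]=0 c[15]=0
Data = 11110011000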